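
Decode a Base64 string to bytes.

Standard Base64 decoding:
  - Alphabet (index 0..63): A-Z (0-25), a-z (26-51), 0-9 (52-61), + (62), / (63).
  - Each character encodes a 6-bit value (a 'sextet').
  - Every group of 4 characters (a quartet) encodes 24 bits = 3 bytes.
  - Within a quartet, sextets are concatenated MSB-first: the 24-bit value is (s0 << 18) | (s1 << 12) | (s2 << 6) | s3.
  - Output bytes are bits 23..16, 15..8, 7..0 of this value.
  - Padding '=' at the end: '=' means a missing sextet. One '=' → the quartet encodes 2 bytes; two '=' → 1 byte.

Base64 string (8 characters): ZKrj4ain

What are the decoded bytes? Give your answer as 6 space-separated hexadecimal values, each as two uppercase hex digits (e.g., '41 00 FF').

After char 0 ('Z'=25): chars_in_quartet=1 acc=0x19 bytes_emitted=0
After char 1 ('K'=10): chars_in_quartet=2 acc=0x64A bytes_emitted=0
After char 2 ('r'=43): chars_in_quartet=3 acc=0x192AB bytes_emitted=0
After char 3 ('j'=35): chars_in_quartet=4 acc=0x64AAE3 -> emit 64 AA E3, reset; bytes_emitted=3
After char 4 ('4'=56): chars_in_quartet=1 acc=0x38 bytes_emitted=3
After char 5 ('a'=26): chars_in_quartet=2 acc=0xE1A bytes_emitted=3
After char 6 ('i'=34): chars_in_quartet=3 acc=0x386A2 bytes_emitted=3
After char 7 ('n'=39): chars_in_quartet=4 acc=0xE1A8A7 -> emit E1 A8 A7, reset; bytes_emitted=6

Answer: 64 AA E3 E1 A8 A7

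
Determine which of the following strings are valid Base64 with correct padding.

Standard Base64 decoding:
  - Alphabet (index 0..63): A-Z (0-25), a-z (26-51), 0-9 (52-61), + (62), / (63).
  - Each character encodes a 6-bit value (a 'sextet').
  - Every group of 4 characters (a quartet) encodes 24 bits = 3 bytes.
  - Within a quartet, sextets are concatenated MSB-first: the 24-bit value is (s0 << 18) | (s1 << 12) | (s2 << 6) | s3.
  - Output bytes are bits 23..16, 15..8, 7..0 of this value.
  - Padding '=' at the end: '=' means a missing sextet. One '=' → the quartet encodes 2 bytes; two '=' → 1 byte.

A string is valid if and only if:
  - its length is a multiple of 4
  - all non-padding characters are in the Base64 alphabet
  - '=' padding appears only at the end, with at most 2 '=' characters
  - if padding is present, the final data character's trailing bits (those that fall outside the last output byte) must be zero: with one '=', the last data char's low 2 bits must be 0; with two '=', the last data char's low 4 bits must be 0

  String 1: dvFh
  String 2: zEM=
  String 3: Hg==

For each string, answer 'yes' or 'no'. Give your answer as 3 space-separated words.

String 1: 'dvFh' → valid
String 2: 'zEM=' → valid
String 3: 'Hg==' → valid

Answer: yes yes yes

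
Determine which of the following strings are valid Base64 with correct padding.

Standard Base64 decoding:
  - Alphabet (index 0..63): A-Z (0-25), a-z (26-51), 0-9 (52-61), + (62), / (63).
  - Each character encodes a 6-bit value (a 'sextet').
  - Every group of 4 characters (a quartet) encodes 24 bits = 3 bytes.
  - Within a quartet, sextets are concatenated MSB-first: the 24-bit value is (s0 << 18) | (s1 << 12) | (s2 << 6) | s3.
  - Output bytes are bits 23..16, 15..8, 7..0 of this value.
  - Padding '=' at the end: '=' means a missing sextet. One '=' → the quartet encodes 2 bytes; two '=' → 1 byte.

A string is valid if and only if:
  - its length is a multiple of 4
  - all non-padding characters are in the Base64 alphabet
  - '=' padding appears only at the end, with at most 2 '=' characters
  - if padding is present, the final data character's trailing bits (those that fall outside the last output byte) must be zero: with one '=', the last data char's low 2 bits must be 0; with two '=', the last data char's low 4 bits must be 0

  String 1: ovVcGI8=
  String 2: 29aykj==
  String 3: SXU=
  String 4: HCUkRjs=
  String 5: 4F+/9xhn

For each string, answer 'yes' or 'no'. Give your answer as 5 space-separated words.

String 1: 'ovVcGI8=' → valid
String 2: '29aykj==' → invalid (bad trailing bits)
String 3: 'SXU=' → valid
String 4: 'HCUkRjs=' → valid
String 5: '4F+/9xhn' → valid

Answer: yes no yes yes yes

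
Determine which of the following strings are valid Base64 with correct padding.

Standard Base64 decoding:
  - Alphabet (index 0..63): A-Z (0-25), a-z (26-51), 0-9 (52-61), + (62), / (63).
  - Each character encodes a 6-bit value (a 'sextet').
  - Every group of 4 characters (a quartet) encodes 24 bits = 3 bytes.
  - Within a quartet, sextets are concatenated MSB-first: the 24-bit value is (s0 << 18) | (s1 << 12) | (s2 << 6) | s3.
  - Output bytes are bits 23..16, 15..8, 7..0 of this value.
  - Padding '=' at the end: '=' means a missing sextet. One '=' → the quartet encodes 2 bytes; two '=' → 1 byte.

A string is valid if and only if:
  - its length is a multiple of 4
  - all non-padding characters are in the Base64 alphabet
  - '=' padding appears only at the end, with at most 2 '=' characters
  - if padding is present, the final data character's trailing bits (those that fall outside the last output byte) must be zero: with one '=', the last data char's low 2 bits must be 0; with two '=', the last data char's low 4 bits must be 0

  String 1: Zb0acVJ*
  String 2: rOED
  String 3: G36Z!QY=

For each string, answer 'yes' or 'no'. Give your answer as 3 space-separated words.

Answer: no yes no

Derivation:
String 1: 'Zb0acVJ*' → invalid (bad char(s): ['*'])
String 2: 'rOED' → valid
String 3: 'G36Z!QY=' → invalid (bad char(s): ['!'])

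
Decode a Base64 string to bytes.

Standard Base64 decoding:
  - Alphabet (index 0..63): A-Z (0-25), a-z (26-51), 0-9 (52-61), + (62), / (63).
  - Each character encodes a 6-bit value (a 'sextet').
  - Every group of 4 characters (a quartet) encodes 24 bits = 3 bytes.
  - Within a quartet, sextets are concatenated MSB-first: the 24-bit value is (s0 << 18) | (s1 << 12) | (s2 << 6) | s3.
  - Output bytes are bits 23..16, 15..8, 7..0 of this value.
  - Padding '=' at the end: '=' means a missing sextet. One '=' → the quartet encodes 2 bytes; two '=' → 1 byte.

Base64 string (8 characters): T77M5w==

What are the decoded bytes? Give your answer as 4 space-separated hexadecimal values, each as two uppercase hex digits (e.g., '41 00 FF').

Answer: 4F BE CC E7

Derivation:
After char 0 ('T'=19): chars_in_quartet=1 acc=0x13 bytes_emitted=0
After char 1 ('7'=59): chars_in_quartet=2 acc=0x4FB bytes_emitted=0
After char 2 ('7'=59): chars_in_quartet=3 acc=0x13EFB bytes_emitted=0
After char 3 ('M'=12): chars_in_quartet=4 acc=0x4FBECC -> emit 4F BE CC, reset; bytes_emitted=3
After char 4 ('5'=57): chars_in_quartet=1 acc=0x39 bytes_emitted=3
After char 5 ('w'=48): chars_in_quartet=2 acc=0xE70 bytes_emitted=3
Padding '==': partial quartet acc=0xE70 -> emit E7; bytes_emitted=4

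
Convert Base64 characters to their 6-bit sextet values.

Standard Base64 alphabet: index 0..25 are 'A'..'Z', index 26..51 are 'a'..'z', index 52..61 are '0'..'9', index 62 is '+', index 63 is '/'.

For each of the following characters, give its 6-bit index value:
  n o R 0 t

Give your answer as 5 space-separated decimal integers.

Answer: 39 40 17 52 45

Derivation:
'n': a..z range, 26 + ord('n') − ord('a') = 39
'o': a..z range, 26 + ord('o') − ord('a') = 40
'R': A..Z range, ord('R') − ord('A') = 17
'0': 0..9 range, 52 + ord('0') − ord('0') = 52
't': a..z range, 26 + ord('t') − ord('a') = 45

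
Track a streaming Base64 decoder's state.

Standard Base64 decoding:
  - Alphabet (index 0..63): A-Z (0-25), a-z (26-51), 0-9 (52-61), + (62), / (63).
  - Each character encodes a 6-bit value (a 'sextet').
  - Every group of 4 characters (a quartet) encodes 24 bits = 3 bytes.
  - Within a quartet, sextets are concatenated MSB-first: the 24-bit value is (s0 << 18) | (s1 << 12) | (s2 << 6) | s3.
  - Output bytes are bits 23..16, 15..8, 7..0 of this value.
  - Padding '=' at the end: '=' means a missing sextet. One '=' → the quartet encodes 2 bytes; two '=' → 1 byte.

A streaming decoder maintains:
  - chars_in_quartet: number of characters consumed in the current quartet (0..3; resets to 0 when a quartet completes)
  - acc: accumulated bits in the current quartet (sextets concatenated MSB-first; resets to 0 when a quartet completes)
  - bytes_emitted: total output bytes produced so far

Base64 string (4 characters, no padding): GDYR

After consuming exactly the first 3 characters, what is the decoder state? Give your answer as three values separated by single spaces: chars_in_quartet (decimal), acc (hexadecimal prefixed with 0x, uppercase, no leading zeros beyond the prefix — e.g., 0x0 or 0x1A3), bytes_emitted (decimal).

Answer: 3 0x60D8 0

Derivation:
After char 0 ('G'=6): chars_in_quartet=1 acc=0x6 bytes_emitted=0
After char 1 ('D'=3): chars_in_quartet=2 acc=0x183 bytes_emitted=0
After char 2 ('Y'=24): chars_in_quartet=3 acc=0x60D8 bytes_emitted=0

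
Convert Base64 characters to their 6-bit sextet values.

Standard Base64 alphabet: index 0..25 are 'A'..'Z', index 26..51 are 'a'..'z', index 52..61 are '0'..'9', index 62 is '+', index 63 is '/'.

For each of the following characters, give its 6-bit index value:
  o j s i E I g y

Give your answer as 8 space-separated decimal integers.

Answer: 40 35 44 34 4 8 32 50

Derivation:
'o': a..z range, 26 + ord('o') − ord('a') = 40
'j': a..z range, 26 + ord('j') − ord('a') = 35
's': a..z range, 26 + ord('s') − ord('a') = 44
'i': a..z range, 26 + ord('i') − ord('a') = 34
'E': A..Z range, ord('E') − ord('A') = 4
'I': A..Z range, ord('I') − ord('A') = 8
'g': a..z range, 26 + ord('g') − ord('a') = 32
'y': a..z range, 26 + ord('y') − ord('a') = 50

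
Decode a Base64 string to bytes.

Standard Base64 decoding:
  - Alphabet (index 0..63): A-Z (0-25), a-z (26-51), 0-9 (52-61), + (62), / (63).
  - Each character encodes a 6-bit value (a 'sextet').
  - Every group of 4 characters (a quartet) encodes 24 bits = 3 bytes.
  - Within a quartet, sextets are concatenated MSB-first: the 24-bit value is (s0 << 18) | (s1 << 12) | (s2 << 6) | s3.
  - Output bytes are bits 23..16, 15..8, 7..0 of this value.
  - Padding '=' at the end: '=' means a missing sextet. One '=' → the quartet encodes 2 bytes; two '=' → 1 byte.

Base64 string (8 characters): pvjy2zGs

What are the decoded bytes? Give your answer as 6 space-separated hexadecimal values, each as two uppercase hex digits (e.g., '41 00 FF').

After char 0 ('p'=41): chars_in_quartet=1 acc=0x29 bytes_emitted=0
After char 1 ('v'=47): chars_in_quartet=2 acc=0xA6F bytes_emitted=0
After char 2 ('j'=35): chars_in_quartet=3 acc=0x29BE3 bytes_emitted=0
After char 3 ('y'=50): chars_in_quartet=4 acc=0xA6F8F2 -> emit A6 F8 F2, reset; bytes_emitted=3
After char 4 ('2'=54): chars_in_quartet=1 acc=0x36 bytes_emitted=3
After char 5 ('z'=51): chars_in_quartet=2 acc=0xDB3 bytes_emitted=3
After char 6 ('G'=6): chars_in_quartet=3 acc=0x36CC6 bytes_emitted=3
After char 7 ('s'=44): chars_in_quartet=4 acc=0xDB31AC -> emit DB 31 AC, reset; bytes_emitted=6

Answer: A6 F8 F2 DB 31 AC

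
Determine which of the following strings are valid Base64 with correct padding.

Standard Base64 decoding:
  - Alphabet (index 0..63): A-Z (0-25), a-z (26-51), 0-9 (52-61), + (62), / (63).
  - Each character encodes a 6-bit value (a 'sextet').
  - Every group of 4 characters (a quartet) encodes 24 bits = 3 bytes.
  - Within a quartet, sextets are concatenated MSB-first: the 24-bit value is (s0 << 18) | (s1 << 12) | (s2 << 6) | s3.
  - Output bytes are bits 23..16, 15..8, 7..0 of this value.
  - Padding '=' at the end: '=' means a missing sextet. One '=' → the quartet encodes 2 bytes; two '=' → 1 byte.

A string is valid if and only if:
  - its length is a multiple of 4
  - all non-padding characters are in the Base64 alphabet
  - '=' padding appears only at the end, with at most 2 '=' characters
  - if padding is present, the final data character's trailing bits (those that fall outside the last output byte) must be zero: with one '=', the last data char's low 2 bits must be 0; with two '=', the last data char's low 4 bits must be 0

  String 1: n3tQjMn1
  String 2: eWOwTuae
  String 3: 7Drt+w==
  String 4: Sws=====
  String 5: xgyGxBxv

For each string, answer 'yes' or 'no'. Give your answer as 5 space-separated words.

Answer: yes yes yes no yes

Derivation:
String 1: 'n3tQjMn1' → valid
String 2: 'eWOwTuae' → valid
String 3: '7Drt+w==' → valid
String 4: 'Sws=====' → invalid (5 pad chars (max 2))
String 5: 'xgyGxBxv' → valid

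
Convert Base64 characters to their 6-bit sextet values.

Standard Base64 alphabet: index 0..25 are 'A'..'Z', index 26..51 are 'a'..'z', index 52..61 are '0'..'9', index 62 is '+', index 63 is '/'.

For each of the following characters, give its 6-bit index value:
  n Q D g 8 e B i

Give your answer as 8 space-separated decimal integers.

Answer: 39 16 3 32 60 30 1 34

Derivation:
'n': a..z range, 26 + ord('n') − ord('a') = 39
'Q': A..Z range, ord('Q') − ord('A') = 16
'D': A..Z range, ord('D') − ord('A') = 3
'g': a..z range, 26 + ord('g') − ord('a') = 32
'8': 0..9 range, 52 + ord('8') − ord('0') = 60
'e': a..z range, 26 + ord('e') − ord('a') = 30
'B': A..Z range, ord('B') − ord('A') = 1
'i': a..z range, 26 + ord('i') − ord('a') = 34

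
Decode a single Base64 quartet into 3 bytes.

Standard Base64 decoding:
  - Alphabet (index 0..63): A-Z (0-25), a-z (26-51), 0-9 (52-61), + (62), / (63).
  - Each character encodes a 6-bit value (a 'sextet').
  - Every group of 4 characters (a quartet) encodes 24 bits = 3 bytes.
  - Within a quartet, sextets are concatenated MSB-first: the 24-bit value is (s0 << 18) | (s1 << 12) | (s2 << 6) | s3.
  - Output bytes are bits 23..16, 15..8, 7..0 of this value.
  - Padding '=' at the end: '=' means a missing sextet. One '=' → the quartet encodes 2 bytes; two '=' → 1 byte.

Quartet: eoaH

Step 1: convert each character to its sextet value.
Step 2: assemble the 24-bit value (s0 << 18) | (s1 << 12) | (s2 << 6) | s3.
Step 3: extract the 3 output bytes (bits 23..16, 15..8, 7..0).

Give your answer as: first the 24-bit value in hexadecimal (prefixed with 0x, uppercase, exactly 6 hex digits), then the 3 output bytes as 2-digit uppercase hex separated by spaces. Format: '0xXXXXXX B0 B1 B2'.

Answer: 0x7A8687 7A 86 87

Derivation:
Sextets: e=30, o=40, a=26, H=7
24-bit: (30<<18) | (40<<12) | (26<<6) | 7
      = 0x780000 | 0x028000 | 0x000680 | 0x000007
      = 0x7A8687
Bytes: (v>>16)&0xFF=7A, (v>>8)&0xFF=86, v&0xFF=87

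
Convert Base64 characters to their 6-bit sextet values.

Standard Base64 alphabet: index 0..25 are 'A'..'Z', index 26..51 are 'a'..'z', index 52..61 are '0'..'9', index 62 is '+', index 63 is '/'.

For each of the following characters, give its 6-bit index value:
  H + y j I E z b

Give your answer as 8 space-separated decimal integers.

Answer: 7 62 50 35 8 4 51 27

Derivation:
'H': A..Z range, ord('H') − ord('A') = 7
'+': index 62
'y': a..z range, 26 + ord('y') − ord('a') = 50
'j': a..z range, 26 + ord('j') − ord('a') = 35
'I': A..Z range, ord('I') − ord('A') = 8
'E': A..Z range, ord('E') − ord('A') = 4
'z': a..z range, 26 + ord('z') − ord('a') = 51
'b': a..z range, 26 + ord('b') − ord('a') = 27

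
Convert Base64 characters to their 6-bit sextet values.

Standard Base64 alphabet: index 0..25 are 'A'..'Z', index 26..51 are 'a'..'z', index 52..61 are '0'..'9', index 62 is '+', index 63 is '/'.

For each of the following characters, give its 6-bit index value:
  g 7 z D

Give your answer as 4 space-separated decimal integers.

Answer: 32 59 51 3

Derivation:
'g': a..z range, 26 + ord('g') − ord('a') = 32
'7': 0..9 range, 52 + ord('7') − ord('0') = 59
'z': a..z range, 26 + ord('z') − ord('a') = 51
'D': A..Z range, ord('D') − ord('A') = 3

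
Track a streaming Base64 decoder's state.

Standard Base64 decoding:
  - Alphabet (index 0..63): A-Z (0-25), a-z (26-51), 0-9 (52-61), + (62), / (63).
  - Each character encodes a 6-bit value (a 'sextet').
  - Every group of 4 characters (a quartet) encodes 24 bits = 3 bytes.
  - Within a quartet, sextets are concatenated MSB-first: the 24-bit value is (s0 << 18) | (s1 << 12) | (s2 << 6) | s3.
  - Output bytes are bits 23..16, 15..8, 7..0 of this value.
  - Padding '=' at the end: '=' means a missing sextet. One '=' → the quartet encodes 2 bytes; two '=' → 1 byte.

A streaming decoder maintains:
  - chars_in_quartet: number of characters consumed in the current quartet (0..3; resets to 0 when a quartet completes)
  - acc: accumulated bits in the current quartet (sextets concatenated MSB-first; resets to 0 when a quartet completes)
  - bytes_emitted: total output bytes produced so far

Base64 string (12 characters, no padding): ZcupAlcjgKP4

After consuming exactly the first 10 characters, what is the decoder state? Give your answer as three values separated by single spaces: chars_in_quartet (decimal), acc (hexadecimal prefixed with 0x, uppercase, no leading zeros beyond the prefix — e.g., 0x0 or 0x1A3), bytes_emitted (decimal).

Answer: 2 0x80A 6

Derivation:
After char 0 ('Z'=25): chars_in_quartet=1 acc=0x19 bytes_emitted=0
After char 1 ('c'=28): chars_in_quartet=2 acc=0x65C bytes_emitted=0
After char 2 ('u'=46): chars_in_quartet=3 acc=0x1972E bytes_emitted=0
After char 3 ('p'=41): chars_in_quartet=4 acc=0x65CBA9 -> emit 65 CB A9, reset; bytes_emitted=3
After char 4 ('A'=0): chars_in_quartet=1 acc=0x0 bytes_emitted=3
After char 5 ('l'=37): chars_in_quartet=2 acc=0x25 bytes_emitted=3
After char 6 ('c'=28): chars_in_quartet=3 acc=0x95C bytes_emitted=3
After char 7 ('j'=35): chars_in_quartet=4 acc=0x25723 -> emit 02 57 23, reset; bytes_emitted=6
After char 8 ('g'=32): chars_in_quartet=1 acc=0x20 bytes_emitted=6
After char 9 ('K'=10): chars_in_quartet=2 acc=0x80A bytes_emitted=6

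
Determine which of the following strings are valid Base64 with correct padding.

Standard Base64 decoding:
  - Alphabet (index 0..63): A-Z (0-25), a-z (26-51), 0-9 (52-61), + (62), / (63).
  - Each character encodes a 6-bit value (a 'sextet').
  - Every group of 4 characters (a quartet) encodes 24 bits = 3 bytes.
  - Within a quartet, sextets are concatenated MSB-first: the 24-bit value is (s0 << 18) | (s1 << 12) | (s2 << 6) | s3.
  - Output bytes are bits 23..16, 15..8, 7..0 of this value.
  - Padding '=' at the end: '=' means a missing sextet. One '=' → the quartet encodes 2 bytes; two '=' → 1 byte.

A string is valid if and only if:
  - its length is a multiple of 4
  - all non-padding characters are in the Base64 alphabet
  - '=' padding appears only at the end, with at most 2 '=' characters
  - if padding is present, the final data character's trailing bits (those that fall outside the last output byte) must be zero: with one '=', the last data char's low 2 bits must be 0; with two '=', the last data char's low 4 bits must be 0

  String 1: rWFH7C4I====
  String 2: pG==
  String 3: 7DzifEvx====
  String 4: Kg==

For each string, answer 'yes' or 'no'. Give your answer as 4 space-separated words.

Answer: no no no yes

Derivation:
String 1: 'rWFH7C4I====' → invalid (4 pad chars (max 2))
String 2: 'pG==' → invalid (bad trailing bits)
String 3: '7DzifEvx====' → invalid (4 pad chars (max 2))
String 4: 'Kg==' → valid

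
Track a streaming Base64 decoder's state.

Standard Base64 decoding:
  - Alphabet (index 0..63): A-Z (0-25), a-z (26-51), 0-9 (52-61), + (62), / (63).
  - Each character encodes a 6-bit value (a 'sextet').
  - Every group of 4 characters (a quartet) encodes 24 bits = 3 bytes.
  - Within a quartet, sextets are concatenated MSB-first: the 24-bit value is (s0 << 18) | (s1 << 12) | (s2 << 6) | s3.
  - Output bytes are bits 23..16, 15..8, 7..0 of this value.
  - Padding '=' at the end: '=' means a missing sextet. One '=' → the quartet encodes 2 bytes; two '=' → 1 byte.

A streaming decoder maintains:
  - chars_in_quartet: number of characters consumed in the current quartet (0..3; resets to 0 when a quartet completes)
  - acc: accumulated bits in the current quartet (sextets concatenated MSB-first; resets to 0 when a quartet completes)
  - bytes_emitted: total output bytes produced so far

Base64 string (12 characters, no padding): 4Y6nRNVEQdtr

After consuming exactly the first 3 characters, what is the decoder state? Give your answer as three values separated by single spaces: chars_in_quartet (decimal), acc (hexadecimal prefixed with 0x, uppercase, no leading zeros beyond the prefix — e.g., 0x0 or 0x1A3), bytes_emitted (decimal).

Answer: 3 0x3863A 0

Derivation:
After char 0 ('4'=56): chars_in_quartet=1 acc=0x38 bytes_emitted=0
After char 1 ('Y'=24): chars_in_quartet=2 acc=0xE18 bytes_emitted=0
After char 2 ('6'=58): chars_in_quartet=3 acc=0x3863A bytes_emitted=0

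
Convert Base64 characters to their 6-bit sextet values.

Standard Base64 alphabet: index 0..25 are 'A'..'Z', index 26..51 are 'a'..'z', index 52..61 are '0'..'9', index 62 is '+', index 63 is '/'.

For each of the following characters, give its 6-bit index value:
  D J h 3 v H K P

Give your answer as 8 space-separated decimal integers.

'D': A..Z range, ord('D') − ord('A') = 3
'J': A..Z range, ord('J') − ord('A') = 9
'h': a..z range, 26 + ord('h') − ord('a') = 33
'3': 0..9 range, 52 + ord('3') − ord('0') = 55
'v': a..z range, 26 + ord('v') − ord('a') = 47
'H': A..Z range, ord('H') − ord('A') = 7
'K': A..Z range, ord('K') − ord('A') = 10
'P': A..Z range, ord('P') − ord('A') = 15

Answer: 3 9 33 55 47 7 10 15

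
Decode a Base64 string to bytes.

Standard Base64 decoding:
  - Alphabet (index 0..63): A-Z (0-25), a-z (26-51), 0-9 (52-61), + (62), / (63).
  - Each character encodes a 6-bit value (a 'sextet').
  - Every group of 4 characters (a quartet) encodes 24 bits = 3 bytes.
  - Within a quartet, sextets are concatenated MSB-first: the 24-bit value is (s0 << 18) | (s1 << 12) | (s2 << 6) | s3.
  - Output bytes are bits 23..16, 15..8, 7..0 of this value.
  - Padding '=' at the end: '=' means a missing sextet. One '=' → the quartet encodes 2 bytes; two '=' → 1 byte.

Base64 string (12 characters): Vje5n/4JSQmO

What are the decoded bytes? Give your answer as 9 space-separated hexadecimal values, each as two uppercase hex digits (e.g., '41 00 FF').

Answer: 56 37 B9 9F FE 09 49 09 8E

Derivation:
After char 0 ('V'=21): chars_in_quartet=1 acc=0x15 bytes_emitted=0
After char 1 ('j'=35): chars_in_quartet=2 acc=0x563 bytes_emitted=0
After char 2 ('e'=30): chars_in_quartet=3 acc=0x158DE bytes_emitted=0
After char 3 ('5'=57): chars_in_quartet=4 acc=0x5637B9 -> emit 56 37 B9, reset; bytes_emitted=3
After char 4 ('n'=39): chars_in_quartet=1 acc=0x27 bytes_emitted=3
After char 5 ('/'=63): chars_in_quartet=2 acc=0x9FF bytes_emitted=3
After char 6 ('4'=56): chars_in_quartet=3 acc=0x27FF8 bytes_emitted=3
After char 7 ('J'=9): chars_in_quartet=4 acc=0x9FFE09 -> emit 9F FE 09, reset; bytes_emitted=6
After char 8 ('S'=18): chars_in_quartet=1 acc=0x12 bytes_emitted=6
After char 9 ('Q'=16): chars_in_quartet=2 acc=0x490 bytes_emitted=6
After char 10 ('m'=38): chars_in_quartet=3 acc=0x12426 bytes_emitted=6
After char 11 ('O'=14): chars_in_quartet=4 acc=0x49098E -> emit 49 09 8E, reset; bytes_emitted=9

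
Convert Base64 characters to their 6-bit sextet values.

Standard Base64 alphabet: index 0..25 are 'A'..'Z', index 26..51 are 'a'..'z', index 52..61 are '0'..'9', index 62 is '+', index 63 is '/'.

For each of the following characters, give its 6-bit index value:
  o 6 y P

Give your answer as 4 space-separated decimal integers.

Answer: 40 58 50 15

Derivation:
'o': a..z range, 26 + ord('o') − ord('a') = 40
'6': 0..9 range, 52 + ord('6') − ord('0') = 58
'y': a..z range, 26 + ord('y') − ord('a') = 50
'P': A..Z range, ord('P') − ord('A') = 15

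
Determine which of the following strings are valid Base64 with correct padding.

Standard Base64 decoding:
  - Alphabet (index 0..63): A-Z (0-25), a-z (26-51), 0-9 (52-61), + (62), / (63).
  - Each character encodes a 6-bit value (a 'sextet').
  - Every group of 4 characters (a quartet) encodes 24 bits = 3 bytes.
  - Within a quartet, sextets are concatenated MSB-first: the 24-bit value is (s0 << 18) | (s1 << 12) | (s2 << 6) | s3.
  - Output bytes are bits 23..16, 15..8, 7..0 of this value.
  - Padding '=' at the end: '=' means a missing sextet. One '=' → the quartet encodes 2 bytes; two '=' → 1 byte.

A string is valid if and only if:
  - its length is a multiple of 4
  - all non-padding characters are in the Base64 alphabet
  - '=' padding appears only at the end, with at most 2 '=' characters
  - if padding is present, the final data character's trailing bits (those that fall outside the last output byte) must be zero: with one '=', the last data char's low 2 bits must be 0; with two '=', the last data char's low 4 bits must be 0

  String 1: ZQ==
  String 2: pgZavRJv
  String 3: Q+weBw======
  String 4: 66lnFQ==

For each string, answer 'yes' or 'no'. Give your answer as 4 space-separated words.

String 1: 'ZQ==' → valid
String 2: 'pgZavRJv' → valid
String 3: 'Q+weBw======' → invalid (6 pad chars (max 2))
String 4: '66lnFQ==' → valid

Answer: yes yes no yes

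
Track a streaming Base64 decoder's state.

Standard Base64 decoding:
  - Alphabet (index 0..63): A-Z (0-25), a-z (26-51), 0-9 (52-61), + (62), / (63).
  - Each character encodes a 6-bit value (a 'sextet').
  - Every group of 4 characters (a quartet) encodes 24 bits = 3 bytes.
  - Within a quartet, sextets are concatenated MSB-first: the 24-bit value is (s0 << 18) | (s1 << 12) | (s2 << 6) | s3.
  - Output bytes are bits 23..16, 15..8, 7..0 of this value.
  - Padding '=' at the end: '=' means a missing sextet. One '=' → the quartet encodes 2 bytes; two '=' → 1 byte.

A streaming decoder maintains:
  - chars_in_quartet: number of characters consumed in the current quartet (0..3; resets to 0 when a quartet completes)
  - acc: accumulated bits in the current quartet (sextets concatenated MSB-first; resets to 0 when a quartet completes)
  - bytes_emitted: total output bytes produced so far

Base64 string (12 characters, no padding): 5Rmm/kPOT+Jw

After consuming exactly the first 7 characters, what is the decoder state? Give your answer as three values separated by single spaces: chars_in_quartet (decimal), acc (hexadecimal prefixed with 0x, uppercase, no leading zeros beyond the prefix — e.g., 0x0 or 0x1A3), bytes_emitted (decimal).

After char 0 ('5'=57): chars_in_quartet=1 acc=0x39 bytes_emitted=0
After char 1 ('R'=17): chars_in_quartet=2 acc=0xE51 bytes_emitted=0
After char 2 ('m'=38): chars_in_quartet=3 acc=0x39466 bytes_emitted=0
After char 3 ('m'=38): chars_in_quartet=4 acc=0xE519A6 -> emit E5 19 A6, reset; bytes_emitted=3
After char 4 ('/'=63): chars_in_quartet=1 acc=0x3F bytes_emitted=3
After char 5 ('k'=36): chars_in_quartet=2 acc=0xFE4 bytes_emitted=3
After char 6 ('P'=15): chars_in_quartet=3 acc=0x3F90F bytes_emitted=3

Answer: 3 0x3F90F 3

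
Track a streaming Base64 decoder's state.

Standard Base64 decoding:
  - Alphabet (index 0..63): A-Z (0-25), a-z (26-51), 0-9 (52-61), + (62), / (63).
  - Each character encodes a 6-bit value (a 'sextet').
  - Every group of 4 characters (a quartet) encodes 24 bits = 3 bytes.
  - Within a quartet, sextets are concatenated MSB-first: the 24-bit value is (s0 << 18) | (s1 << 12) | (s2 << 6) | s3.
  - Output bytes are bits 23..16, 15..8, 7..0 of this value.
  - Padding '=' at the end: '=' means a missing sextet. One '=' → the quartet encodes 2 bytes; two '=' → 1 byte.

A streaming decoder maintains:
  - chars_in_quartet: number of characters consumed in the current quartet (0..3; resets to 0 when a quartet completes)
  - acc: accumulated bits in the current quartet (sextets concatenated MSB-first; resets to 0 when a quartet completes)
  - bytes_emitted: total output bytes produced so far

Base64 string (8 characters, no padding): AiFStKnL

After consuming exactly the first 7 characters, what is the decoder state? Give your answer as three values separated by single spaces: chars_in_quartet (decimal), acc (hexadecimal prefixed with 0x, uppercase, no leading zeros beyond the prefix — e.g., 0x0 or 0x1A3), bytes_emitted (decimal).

Answer: 3 0x2D2A7 3

Derivation:
After char 0 ('A'=0): chars_in_quartet=1 acc=0x0 bytes_emitted=0
After char 1 ('i'=34): chars_in_quartet=2 acc=0x22 bytes_emitted=0
After char 2 ('F'=5): chars_in_quartet=3 acc=0x885 bytes_emitted=0
After char 3 ('S'=18): chars_in_quartet=4 acc=0x22152 -> emit 02 21 52, reset; bytes_emitted=3
After char 4 ('t'=45): chars_in_quartet=1 acc=0x2D bytes_emitted=3
After char 5 ('K'=10): chars_in_quartet=2 acc=0xB4A bytes_emitted=3
After char 6 ('n'=39): chars_in_quartet=3 acc=0x2D2A7 bytes_emitted=3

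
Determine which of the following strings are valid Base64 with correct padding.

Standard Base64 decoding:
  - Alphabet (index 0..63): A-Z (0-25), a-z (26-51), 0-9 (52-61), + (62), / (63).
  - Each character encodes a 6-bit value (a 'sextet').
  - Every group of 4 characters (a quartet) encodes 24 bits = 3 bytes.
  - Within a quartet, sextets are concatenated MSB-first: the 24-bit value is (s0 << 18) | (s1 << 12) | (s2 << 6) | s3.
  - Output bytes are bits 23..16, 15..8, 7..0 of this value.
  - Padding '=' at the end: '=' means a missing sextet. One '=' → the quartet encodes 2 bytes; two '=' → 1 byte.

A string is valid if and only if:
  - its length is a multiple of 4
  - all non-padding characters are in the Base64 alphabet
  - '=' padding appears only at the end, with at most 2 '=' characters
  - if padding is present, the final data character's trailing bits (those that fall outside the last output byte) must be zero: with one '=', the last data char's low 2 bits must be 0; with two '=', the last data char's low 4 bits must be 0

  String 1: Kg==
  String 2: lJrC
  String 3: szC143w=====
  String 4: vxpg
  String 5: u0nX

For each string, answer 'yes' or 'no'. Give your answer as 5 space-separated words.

Answer: yes yes no yes yes

Derivation:
String 1: 'Kg==' → valid
String 2: 'lJrC' → valid
String 3: 'szC143w=====' → invalid (5 pad chars (max 2))
String 4: 'vxpg' → valid
String 5: 'u0nX' → valid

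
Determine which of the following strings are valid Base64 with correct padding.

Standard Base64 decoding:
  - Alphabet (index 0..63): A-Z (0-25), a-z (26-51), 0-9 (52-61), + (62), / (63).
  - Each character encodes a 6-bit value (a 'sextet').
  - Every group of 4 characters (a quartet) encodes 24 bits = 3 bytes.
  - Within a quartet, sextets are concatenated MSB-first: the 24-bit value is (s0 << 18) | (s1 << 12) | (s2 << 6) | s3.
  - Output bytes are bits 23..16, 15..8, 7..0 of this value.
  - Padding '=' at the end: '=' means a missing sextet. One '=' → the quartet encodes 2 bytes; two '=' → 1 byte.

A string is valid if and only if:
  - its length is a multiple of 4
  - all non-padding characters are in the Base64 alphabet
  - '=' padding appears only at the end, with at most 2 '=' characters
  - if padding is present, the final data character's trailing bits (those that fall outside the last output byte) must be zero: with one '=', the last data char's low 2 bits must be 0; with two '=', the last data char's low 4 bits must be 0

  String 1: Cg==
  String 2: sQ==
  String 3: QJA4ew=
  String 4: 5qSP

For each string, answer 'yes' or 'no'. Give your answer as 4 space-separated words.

String 1: 'Cg==' → valid
String 2: 'sQ==' → valid
String 3: 'QJA4ew=' → invalid (len=7 not mult of 4)
String 4: '5qSP' → valid

Answer: yes yes no yes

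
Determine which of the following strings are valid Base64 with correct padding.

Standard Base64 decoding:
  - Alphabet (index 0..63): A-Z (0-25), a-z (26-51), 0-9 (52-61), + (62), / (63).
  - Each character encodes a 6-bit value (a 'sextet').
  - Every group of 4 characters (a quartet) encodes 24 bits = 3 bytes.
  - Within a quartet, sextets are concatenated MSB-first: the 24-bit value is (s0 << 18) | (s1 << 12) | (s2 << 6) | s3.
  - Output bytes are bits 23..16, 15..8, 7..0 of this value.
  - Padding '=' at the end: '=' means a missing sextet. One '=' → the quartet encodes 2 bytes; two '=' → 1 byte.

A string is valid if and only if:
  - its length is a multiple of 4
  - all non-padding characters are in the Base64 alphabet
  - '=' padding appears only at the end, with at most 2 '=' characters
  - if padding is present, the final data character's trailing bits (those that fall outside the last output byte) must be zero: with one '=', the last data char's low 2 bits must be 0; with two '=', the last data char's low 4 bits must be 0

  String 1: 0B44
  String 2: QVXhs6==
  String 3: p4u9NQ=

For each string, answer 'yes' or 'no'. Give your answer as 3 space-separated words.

String 1: '0B44' → valid
String 2: 'QVXhs6==' → invalid (bad trailing bits)
String 3: 'p4u9NQ=' → invalid (len=7 not mult of 4)

Answer: yes no no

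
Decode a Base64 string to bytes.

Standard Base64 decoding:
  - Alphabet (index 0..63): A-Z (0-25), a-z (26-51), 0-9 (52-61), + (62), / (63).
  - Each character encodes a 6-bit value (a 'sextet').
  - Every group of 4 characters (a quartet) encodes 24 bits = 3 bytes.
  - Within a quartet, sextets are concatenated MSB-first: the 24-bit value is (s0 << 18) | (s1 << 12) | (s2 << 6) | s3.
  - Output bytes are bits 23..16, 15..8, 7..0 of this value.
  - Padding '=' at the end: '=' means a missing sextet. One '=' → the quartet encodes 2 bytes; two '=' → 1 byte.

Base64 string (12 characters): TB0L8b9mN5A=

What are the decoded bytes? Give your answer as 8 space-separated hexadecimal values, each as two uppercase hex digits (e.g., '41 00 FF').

Answer: 4C 1D 0B F1 BF 66 37 90

Derivation:
After char 0 ('T'=19): chars_in_quartet=1 acc=0x13 bytes_emitted=0
After char 1 ('B'=1): chars_in_quartet=2 acc=0x4C1 bytes_emitted=0
After char 2 ('0'=52): chars_in_quartet=3 acc=0x13074 bytes_emitted=0
After char 3 ('L'=11): chars_in_quartet=4 acc=0x4C1D0B -> emit 4C 1D 0B, reset; bytes_emitted=3
After char 4 ('8'=60): chars_in_quartet=1 acc=0x3C bytes_emitted=3
After char 5 ('b'=27): chars_in_quartet=2 acc=0xF1B bytes_emitted=3
After char 6 ('9'=61): chars_in_quartet=3 acc=0x3C6FD bytes_emitted=3
After char 7 ('m'=38): chars_in_quartet=4 acc=0xF1BF66 -> emit F1 BF 66, reset; bytes_emitted=6
After char 8 ('N'=13): chars_in_quartet=1 acc=0xD bytes_emitted=6
After char 9 ('5'=57): chars_in_quartet=2 acc=0x379 bytes_emitted=6
After char 10 ('A'=0): chars_in_quartet=3 acc=0xDE40 bytes_emitted=6
Padding '=': partial quartet acc=0xDE40 -> emit 37 90; bytes_emitted=8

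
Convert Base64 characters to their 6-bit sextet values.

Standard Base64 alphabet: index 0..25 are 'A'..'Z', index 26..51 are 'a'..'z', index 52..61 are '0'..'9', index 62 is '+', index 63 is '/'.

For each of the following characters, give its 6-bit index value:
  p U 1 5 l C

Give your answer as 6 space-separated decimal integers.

Answer: 41 20 53 57 37 2

Derivation:
'p': a..z range, 26 + ord('p') − ord('a') = 41
'U': A..Z range, ord('U') − ord('A') = 20
'1': 0..9 range, 52 + ord('1') − ord('0') = 53
'5': 0..9 range, 52 + ord('5') − ord('0') = 57
'l': a..z range, 26 + ord('l') − ord('a') = 37
'C': A..Z range, ord('C') − ord('A') = 2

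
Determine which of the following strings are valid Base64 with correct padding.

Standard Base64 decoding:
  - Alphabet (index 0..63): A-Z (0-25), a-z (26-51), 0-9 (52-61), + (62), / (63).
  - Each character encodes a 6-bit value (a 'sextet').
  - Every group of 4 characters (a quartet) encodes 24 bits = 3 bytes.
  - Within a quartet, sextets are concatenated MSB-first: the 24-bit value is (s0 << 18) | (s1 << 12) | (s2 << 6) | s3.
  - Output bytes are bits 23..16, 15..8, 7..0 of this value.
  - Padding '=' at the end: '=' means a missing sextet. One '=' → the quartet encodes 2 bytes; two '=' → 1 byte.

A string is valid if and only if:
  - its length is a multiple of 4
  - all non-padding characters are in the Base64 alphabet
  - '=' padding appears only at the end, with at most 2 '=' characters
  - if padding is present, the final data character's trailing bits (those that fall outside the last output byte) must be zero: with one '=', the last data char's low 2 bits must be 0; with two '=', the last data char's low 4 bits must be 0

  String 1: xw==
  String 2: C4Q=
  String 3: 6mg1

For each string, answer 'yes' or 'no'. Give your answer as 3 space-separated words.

Answer: yes yes yes

Derivation:
String 1: 'xw==' → valid
String 2: 'C4Q=' → valid
String 3: '6mg1' → valid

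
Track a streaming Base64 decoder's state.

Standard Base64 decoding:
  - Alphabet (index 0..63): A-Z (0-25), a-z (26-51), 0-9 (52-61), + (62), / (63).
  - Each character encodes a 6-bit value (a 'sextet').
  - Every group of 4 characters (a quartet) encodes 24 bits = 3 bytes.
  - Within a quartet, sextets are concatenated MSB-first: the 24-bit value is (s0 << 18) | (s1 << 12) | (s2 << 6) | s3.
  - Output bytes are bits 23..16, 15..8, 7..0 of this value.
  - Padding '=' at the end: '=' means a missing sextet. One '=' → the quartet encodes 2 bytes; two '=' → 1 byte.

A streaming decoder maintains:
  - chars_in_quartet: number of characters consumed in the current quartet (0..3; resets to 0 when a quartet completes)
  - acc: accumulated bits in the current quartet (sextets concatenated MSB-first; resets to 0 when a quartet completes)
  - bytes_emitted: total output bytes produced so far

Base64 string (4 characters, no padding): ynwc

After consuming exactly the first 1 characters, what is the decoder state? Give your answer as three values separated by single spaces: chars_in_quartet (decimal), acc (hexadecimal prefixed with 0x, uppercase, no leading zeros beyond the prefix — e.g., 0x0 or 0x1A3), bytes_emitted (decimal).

After char 0 ('y'=50): chars_in_quartet=1 acc=0x32 bytes_emitted=0

Answer: 1 0x32 0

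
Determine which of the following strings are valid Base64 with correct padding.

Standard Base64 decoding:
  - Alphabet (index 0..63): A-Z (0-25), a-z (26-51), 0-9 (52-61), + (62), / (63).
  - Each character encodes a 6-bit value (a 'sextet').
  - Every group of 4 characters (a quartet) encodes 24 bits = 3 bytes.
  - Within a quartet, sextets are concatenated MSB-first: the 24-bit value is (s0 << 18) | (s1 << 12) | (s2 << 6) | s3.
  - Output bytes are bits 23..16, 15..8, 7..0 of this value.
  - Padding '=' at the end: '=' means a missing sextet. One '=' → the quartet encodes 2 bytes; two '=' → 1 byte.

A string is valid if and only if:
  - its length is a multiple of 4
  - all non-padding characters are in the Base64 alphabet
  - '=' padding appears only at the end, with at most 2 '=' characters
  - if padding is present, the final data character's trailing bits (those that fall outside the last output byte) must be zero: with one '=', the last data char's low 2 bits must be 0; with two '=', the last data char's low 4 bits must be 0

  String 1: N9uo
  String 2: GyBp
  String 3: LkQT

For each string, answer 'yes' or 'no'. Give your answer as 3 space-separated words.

String 1: 'N9uo' → valid
String 2: 'GyBp' → valid
String 3: 'LkQT' → valid

Answer: yes yes yes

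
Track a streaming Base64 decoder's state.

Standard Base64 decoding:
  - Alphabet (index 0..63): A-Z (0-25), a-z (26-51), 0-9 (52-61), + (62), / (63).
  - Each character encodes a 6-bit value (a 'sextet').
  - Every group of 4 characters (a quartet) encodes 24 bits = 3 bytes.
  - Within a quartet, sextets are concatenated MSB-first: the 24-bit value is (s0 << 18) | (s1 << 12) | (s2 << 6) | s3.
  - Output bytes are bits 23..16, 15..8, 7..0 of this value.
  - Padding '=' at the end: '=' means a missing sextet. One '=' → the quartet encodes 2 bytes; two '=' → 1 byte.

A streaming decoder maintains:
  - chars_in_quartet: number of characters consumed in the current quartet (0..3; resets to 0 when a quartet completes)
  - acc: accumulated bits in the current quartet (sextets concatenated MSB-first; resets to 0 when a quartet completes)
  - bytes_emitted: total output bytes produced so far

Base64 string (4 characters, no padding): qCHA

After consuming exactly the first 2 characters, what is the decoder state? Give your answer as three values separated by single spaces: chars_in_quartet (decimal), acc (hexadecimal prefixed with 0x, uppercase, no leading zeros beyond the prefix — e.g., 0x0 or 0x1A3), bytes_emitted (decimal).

Answer: 2 0xA82 0

Derivation:
After char 0 ('q'=42): chars_in_quartet=1 acc=0x2A bytes_emitted=0
After char 1 ('C'=2): chars_in_quartet=2 acc=0xA82 bytes_emitted=0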